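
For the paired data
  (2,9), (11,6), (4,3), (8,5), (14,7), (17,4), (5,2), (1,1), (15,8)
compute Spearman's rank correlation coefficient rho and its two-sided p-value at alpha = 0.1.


Step 1: Rank x and y separately (midranks; no ties here).
rank(x): 2->2, 11->6, 4->3, 8->5, 14->7, 17->9, 5->4, 1->1, 15->8
rank(y): 9->9, 6->6, 3->3, 5->5, 7->7, 4->4, 2->2, 1->1, 8->8
Step 2: d_i = R_x(i) - R_y(i); compute d_i^2.
  (2-9)^2=49, (6-6)^2=0, (3-3)^2=0, (5-5)^2=0, (7-7)^2=0, (9-4)^2=25, (4-2)^2=4, (1-1)^2=0, (8-8)^2=0
sum(d^2) = 78.
Step 3: rho = 1 - 6*78 / (9*(9^2 - 1)) = 1 - 468/720 = 0.350000.
Step 4: Under H0, t = rho * sqrt((n-2)/(1-rho^2)) = 0.9885 ~ t(7).
Step 5: Two-sided p-value from the t-distribution with 7 df = 0.355820.
Step 6: alpha = 0.1. fail to reject H0.

rho = 0.3500, p = 0.355820, fail to reject H0 at alpha = 0.1.


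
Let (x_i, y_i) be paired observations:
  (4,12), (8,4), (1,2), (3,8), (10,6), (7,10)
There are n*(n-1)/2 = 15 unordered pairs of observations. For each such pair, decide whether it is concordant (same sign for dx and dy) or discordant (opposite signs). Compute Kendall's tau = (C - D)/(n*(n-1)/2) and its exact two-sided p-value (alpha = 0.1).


Step 1: Enumerate the 15 unordered pairs (i,j) with i<j and classify each by sign(x_j-x_i) * sign(y_j-y_i).
  (1,2):dx=+4,dy=-8->D; (1,3):dx=-3,dy=-10->C; (1,4):dx=-1,dy=-4->C; (1,5):dx=+6,dy=-6->D
  (1,6):dx=+3,dy=-2->D; (2,3):dx=-7,dy=-2->C; (2,4):dx=-5,dy=+4->D; (2,5):dx=+2,dy=+2->C
  (2,6):dx=-1,dy=+6->D; (3,4):dx=+2,dy=+6->C; (3,5):dx=+9,dy=+4->C; (3,6):dx=+6,dy=+8->C
  (4,5):dx=+7,dy=-2->D; (4,6):dx=+4,dy=+2->C; (5,6):dx=-3,dy=+4->D
Step 2: C = 8, D = 7, total pairs = 15.
Step 3: tau = (C - D)/(n(n-1)/2) = (8 - 7)/15 = 0.066667.
Step 4: Exact two-sided p-value (enumerate n! = 720 permutations of y under H0): p = 1.000000.
Step 5: alpha = 0.1. fail to reject H0.

tau_b = 0.0667 (C=8, D=7), p = 1.000000, fail to reject H0.


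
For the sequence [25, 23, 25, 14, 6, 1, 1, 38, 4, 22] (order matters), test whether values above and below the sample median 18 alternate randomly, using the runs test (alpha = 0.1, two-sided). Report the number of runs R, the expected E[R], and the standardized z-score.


Step 1: Compute median = 18; label A = above, B = below.
Labels in order: AAABBBBABA  (n_A = 5, n_B = 5)
Step 2: Count runs R = 5.
Step 3: Under H0 (random ordering), E[R] = 2*n_A*n_B/(n_A+n_B) + 1 = 2*5*5/10 + 1 = 6.0000.
        Var[R] = 2*n_A*n_B*(2*n_A*n_B - n_A - n_B) / ((n_A+n_B)^2 * (n_A+n_B-1)) = 2000/900 = 2.2222.
        SD[R] = 1.4907.
Step 4: Continuity-corrected z = (R + 0.5 - E[R]) / SD[R] = (5 + 0.5 - 6.0000) / 1.4907 = -0.3354.
Step 5: Two-sided p-value via normal approximation = 2*(1 - Phi(|z|)) = 0.737316.
Step 6: alpha = 0.1. fail to reject H0.

R = 5, z = -0.3354, p = 0.737316, fail to reject H0.


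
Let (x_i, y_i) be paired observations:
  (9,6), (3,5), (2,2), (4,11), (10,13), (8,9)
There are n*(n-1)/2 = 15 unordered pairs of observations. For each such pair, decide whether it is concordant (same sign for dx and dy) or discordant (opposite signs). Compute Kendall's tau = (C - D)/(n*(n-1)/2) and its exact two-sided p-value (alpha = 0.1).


Step 1: Enumerate the 15 unordered pairs (i,j) with i<j and classify each by sign(x_j-x_i) * sign(y_j-y_i).
  (1,2):dx=-6,dy=-1->C; (1,3):dx=-7,dy=-4->C; (1,4):dx=-5,dy=+5->D; (1,5):dx=+1,dy=+7->C
  (1,6):dx=-1,dy=+3->D; (2,3):dx=-1,dy=-3->C; (2,4):dx=+1,dy=+6->C; (2,5):dx=+7,dy=+8->C
  (2,6):dx=+5,dy=+4->C; (3,4):dx=+2,dy=+9->C; (3,5):dx=+8,dy=+11->C; (3,6):dx=+6,dy=+7->C
  (4,5):dx=+6,dy=+2->C; (4,6):dx=+4,dy=-2->D; (5,6):dx=-2,dy=-4->C
Step 2: C = 12, D = 3, total pairs = 15.
Step 3: tau = (C - D)/(n(n-1)/2) = (12 - 3)/15 = 0.600000.
Step 4: Exact two-sided p-value (enumerate n! = 720 permutations of y under H0): p = 0.136111.
Step 5: alpha = 0.1. fail to reject H0.

tau_b = 0.6000 (C=12, D=3), p = 0.136111, fail to reject H0.


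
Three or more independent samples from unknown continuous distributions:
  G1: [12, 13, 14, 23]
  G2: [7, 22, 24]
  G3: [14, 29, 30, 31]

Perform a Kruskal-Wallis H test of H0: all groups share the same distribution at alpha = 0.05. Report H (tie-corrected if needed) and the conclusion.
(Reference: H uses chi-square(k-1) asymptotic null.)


Step 1: Combine all N = 11 observations and assign midranks.
sorted (value, group, rank): (7,G2,1), (12,G1,2), (13,G1,3), (14,G1,4.5), (14,G3,4.5), (22,G2,6), (23,G1,7), (24,G2,8), (29,G3,9), (30,G3,10), (31,G3,11)
Step 2: Sum ranks within each group.
R_1 = 16.5 (n_1 = 4)
R_2 = 15 (n_2 = 3)
R_3 = 34.5 (n_3 = 4)
Step 3: H = 12/(N(N+1)) * sum(R_i^2/n_i) - 3(N+1)
     = 12/(11*12) * (16.5^2/4 + 15^2/3 + 34.5^2/4) - 3*12
     = 0.090909 * 440.625 - 36
     = 4.056818.
Step 4: Ties present; correction factor C = 1 - 6/(11^3 - 11) = 0.995455. Corrected H = 4.056818 / 0.995455 = 4.075342.
Step 5: Under H0, H ~ chi^2(2); p-value = 0.130332.
Step 6: alpha = 0.05. fail to reject H0.

H = 4.0753, df = 2, p = 0.130332, fail to reject H0.


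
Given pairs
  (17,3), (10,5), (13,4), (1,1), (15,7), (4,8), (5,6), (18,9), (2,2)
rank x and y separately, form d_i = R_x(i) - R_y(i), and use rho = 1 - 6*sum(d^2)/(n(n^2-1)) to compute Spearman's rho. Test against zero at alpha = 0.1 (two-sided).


Step 1: Rank x and y separately (midranks; no ties here).
rank(x): 17->8, 10->5, 13->6, 1->1, 15->7, 4->3, 5->4, 18->9, 2->2
rank(y): 3->3, 5->5, 4->4, 1->1, 7->7, 8->8, 6->6, 9->9, 2->2
Step 2: d_i = R_x(i) - R_y(i); compute d_i^2.
  (8-3)^2=25, (5-5)^2=0, (6-4)^2=4, (1-1)^2=0, (7-7)^2=0, (3-8)^2=25, (4-6)^2=4, (9-9)^2=0, (2-2)^2=0
sum(d^2) = 58.
Step 3: rho = 1 - 6*58 / (9*(9^2 - 1)) = 1 - 348/720 = 0.516667.
Step 4: Under H0, t = rho * sqrt((n-2)/(1-rho^2)) = 1.5966 ~ t(7).
Step 5: Two-sided p-value from the t-distribution with 7 df = 0.154390.
Step 6: alpha = 0.1. fail to reject H0.

rho = 0.5167, p = 0.154390, fail to reject H0 at alpha = 0.1.


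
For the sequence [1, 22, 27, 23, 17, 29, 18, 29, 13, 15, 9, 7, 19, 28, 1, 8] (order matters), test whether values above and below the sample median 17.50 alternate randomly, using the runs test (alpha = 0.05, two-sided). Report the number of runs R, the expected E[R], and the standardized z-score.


Step 1: Compute median = 17.50; label A = above, B = below.
Labels in order: BAAABAAABBBBAABB  (n_A = 8, n_B = 8)
Step 2: Count runs R = 7.
Step 3: Under H0 (random ordering), E[R] = 2*n_A*n_B/(n_A+n_B) + 1 = 2*8*8/16 + 1 = 9.0000.
        Var[R] = 2*n_A*n_B*(2*n_A*n_B - n_A - n_B) / ((n_A+n_B)^2 * (n_A+n_B-1)) = 14336/3840 = 3.7333.
        SD[R] = 1.9322.
Step 4: Continuity-corrected z = (R + 0.5 - E[R]) / SD[R] = (7 + 0.5 - 9.0000) / 1.9322 = -0.7763.
Step 5: Two-sided p-value via normal approximation = 2*(1 - Phi(|z|)) = 0.437558.
Step 6: alpha = 0.05. fail to reject H0.

R = 7, z = -0.7763, p = 0.437558, fail to reject H0.


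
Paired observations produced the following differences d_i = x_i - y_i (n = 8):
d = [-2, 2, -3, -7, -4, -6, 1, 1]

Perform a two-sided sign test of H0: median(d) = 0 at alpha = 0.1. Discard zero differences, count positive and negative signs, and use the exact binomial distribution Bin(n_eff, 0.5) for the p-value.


Step 1: Discard zero differences. Original n = 8; n_eff = number of nonzero differences = 8.
Nonzero differences (with sign): -2, +2, -3, -7, -4, -6, +1, +1
Step 2: Count signs: positive = 3, negative = 5.
Step 3: Under H0: P(positive) = 0.5, so the number of positives S ~ Bin(8, 0.5).
Step 4: Two-sided exact p-value = sum of Bin(8,0.5) probabilities at or below the observed probability = 0.726562.
Step 5: alpha = 0.1. fail to reject H0.

n_eff = 8, pos = 3, neg = 5, p = 0.726562, fail to reject H0.


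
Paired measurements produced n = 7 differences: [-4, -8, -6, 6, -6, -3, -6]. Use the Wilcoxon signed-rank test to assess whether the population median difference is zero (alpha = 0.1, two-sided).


Step 1: Drop any zero differences (none here) and take |d_i|.
|d| = [4, 8, 6, 6, 6, 3, 6]
Step 2: Midrank |d_i| (ties get averaged ranks).
ranks: |4|->2, |8|->7, |6|->4.5, |6|->4.5, |6|->4.5, |3|->1, |6|->4.5
Step 3: Attach original signs; sum ranks with positive sign and with negative sign.
W+ = 4.5 = 4.5
W- = 2 + 7 + 4.5 + 4.5 + 1 + 4.5 = 23.5
(Check: W+ + W- = 28 should equal n(n+1)/2 = 28.)
Step 4: Test statistic W = min(W+, W-) = 4.5.
Step 5: Ties in |d|, so use the tie-corrected normal approximation.
        E[W] = n(n+1)/4 = 7*8/4 = 14.
        Tie groups: |d|=6 (t=4); sum(t^3 - t) = 60.
        Var[W] = n(n+1)(2n+1)/24 - sum(t^3-t)/48 = 840/24 - 60/48 = 33.75.
        z = (W - E[W]) / sqrt(Var[W]) = (4.5 - 14) / 5.8095 = -1.6353.
        Two-sided p = 2*Phi(z) = 0.101995.
Step 6: alpha = 0.1. fail to reject H0.

W+ = 4.5, W- = 23.5, W = min = 4.5, p = 0.101995, fail to reject H0.


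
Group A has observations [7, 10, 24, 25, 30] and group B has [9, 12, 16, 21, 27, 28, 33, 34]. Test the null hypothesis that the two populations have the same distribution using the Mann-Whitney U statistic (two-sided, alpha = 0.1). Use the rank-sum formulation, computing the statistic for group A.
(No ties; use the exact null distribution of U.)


Step 1: Combine and sort all 13 observations; assign midranks.
sorted (value, group): (7,X), (9,Y), (10,X), (12,Y), (16,Y), (21,Y), (24,X), (25,X), (27,Y), (28,Y), (30,X), (33,Y), (34,Y)
ranks: 7->1, 9->2, 10->3, 12->4, 16->5, 21->6, 24->7, 25->8, 27->9, 28->10, 30->11, 33->12, 34->13
Step 2: Rank sum for X: R1 = 1 + 3 + 7 + 8 + 11 = 30.
Step 3: U_X = R1 - n1(n1+1)/2 = 30 - 5*6/2 = 30 - 15 = 15.
       U_Y = n1*n2 - U_X = 40 - 15 = 25.
Step 4: No ties, so the exact null distribution of U (based on enumerating the C(13,5) = 1287 equally likely rank assignments) gives the two-sided p-value.
Step 5: p-value = 0.523699; compare to alpha = 0.1. fail to reject H0.

U_X = 15, p = 0.523699, fail to reject H0 at alpha = 0.1.


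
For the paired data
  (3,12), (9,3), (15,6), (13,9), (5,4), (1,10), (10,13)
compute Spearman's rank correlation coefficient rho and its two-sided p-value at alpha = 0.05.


Step 1: Rank x and y separately (midranks; no ties here).
rank(x): 3->2, 9->4, 15->7, 13->6, 5->3, 1->1, 10->5
rank(y): 12->6, 3->1, 6->3, 9->4, 4->2, 10->5, 13->7
Step 2: d_i = R_x(i) - R_y(i); compute d_i^2.
  (2-6)^2=16, (4-1)^2=9, (7-3)^2=16, (6-4)^2=4, (3-2)^2=1, (1-5)^2=16, (5-7)^2=4
sum(d^2) = 66.
Step 3: rho = 1 - 6*66 / (7*(7^2 - 1)) = 1 - 396/336 = -0.178571.
Step 4: Under H0, t = rho * sqrt((n-2)/(1-rho^2)) = -0.4058 ~ t(5).
Step 5: Two-sided p-value from the t-distribution with 5 df = 0.701658.
Step 6: alpha = 0.05. fail to reject H0.

rho = -0.1786, p = 0.701658, fail to reject H0 at alpha = 0.05.


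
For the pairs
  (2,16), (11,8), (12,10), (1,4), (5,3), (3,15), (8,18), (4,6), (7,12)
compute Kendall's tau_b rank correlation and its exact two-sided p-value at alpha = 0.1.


Step 1: Enumerate the 36 unordered pairs (i,j) with i<j and classify each by sign(x_j-x_i) * sign(y_j-y_i).
  (1,2):dx=+9,dy=-8->D; (1,3):dx=+10,dy=-6->D; (1,4):dx=-1,dy=-12->C; (1,5):dx=+3,dy=-13->D
  (1,6):dx=+1,dy=-1->D; (1,7):dx=+6,dy=+2->C; (1,8):dx=+2,dy=-10->D; (1,9):dx=+5,dy=-4->D
  (2,3):dx=+1,dy=+2->C; (2,4):dx=-10,dy=-4->C; (2,5):dx=-6,dy=-5->C; (2,6):dx=-8,dy=+7->D
  (2,7):dx=-3,dy=+10->D; (2,8):dx=-7,dy=-2->C; (2,9):dx=-4,dy=+4->D; (3,4):dx=-11,dy=-6->C
  (3,5):dx=-7,dy=-7->C; (3,6):dx=-9,dy=+5->D; (3,7):dx=-4,dy=+8->D; (3,8):dx=-8,dy=-4->C
  (3,9):dx=-5,dy=+2->D; (4,5):dx=+4,dy=-1->D; (4,6):dx=+2,dy=+11->C; (4,7):dx=+7,dy=+14->C
  (4,8):dx=+3,dy=+2->C; (4,9):dx=+6,dy=+8->C; (5,6):dx=-2,dy=+12->D; (5,7):dx=+3,dy=+15->C
  (5,8):dx=-1,dy=+3->D; (5,9):dx=+2,dy=+9->C; (6,7):dx=+5,dy=+3->C; (6,8):dx=+1,dy=-9->D
  (6,9):dx=+4,dy=-3->D; (7,8):dx=-4,dy=-12->C; (7,9):dx=-1,dy=-6->C; (8,9):dx=+3,dy=+6->C
Step 2: C = 19, D = 17, total pairs = 36.
Step 3: tau = (C - D)/(n(n-1)/2) = (19 - 17)/36 = 0.055556.
Step 4: Exact two-sided p-value (enumerate n! = 362880 permutations of y under H0): p = 0.919455.
Step 5: alpha = 0.1. fail to reject H0.

tau_b = 0.0556 (C=19, D=17), p = 0.919455, fail to reject H0.


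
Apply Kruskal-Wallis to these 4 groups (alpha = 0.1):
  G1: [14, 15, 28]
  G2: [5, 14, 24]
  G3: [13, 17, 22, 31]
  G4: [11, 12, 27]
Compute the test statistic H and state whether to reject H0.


Step 1: Combine all N = 13 observations and assign midranks.
sorted (value, group, rank): (5,G2,1), (11,G4,2), (12,G4,3), (13,G3,4), (14,G1,5.5), (14,G2,5.5), (15,G1,7), (17,G3,8), (22,G3,9), (24,G2,10), (27,G4,11), (28,G1,12), (31,G3,13)
Step 2: Sum ranks within each group.
R_1 = 24.5 (n_1 = 3)
R_2 = 16.5 (n_2 = 3)
R_3 = 34 (n_3 = 4)
R_4 = 16 (n_4 = 3)
Step 3: H = 12/(N(N+1)) * sum(R_i^2/n_i) - 3(N+1)
     = 12/(13*14) * (24.5^2/3 + 16.5^2/3 + 34^2/4 + 16^2/3) - 3*14
     = 0.065934 * 665.167 - 42
     = 1.857143.
Step 4: Ties present; correction factor C = 1 - 6/(13^3 - 13) = 0.997253. Corrected H = 1.857143 / 0.997253 = 1.862259.
Step 5: Under H0, H ~ chi^2(3); p-value = 0.601481.
Step 6: alpha = 0.1. fail to reject H0.

H = 1.8623, df = 3, p = 0.601481, fail to reject H0.


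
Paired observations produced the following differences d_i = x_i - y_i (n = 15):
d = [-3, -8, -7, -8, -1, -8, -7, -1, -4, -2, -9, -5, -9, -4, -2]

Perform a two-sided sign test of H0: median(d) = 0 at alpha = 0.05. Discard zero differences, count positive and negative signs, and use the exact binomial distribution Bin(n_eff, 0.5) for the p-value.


Step 1: Discard zero differences. Original n = 15; n_eff = number of nonzero differences = 15.
Nonzero differences (with sign): -3, -8, -7, -8, -1, -8, -7, -1, -4, -2, -9, -5, -9, -4, -2
Step 2: Count signs: positive = 0, negative = 15.
Step 3: Under H0: P(positive) = 0.5, so the number of positives S ~ Bin(15, 0.5).
Step 4: Two-sided exact p-value = sum of Bin(15,0.5) probabilities at or below the observed probability = 0.000061.
Step 5: alpha = 0.05. reject H0.

n_eff = 15, pos = 0, neg = 15, p = 0.000061, reject H0.


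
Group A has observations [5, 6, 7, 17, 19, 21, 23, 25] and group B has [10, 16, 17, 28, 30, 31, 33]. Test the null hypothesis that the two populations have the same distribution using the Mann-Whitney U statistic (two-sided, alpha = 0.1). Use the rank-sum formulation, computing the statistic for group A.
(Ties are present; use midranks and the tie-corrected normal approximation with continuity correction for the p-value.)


Step 1: Combine and sort all 15 observations; assign midranks.
sorted (value, group): (5,X), (6,X), (7,X), (10,Y), (16,Y), (17,X), (17,Y), (19,X), (21,X), (23,X), (25,X), (28,Y), (30,Y), (31,Y), (33,Y)
ranks: 5->1, 6->2, 7->3, 10->4, 16->5, 17->6.5, 17->6.5, 19->8, 21->9, 23->10, 25->11, 28->12, 30->13, 31->14, 33->15
Step 2: Rank sum for X: R1 = 1 + 2 + 3 + 6.5 + 8 + 9 + 10 + 11 = 50.5.
Step 3: U_X = R1 - n1(n1+1)/2 = 50.5 - 8*9/2 = 50.5 - 36 = 14.5.
       U_Y = n1*n2 - U_X = 56 - 14.5 = 41.5.
Step 4: Ties are present, so use the tie-corrected normal approximation (with continuity correction) for the p-value.
Step 5: p-value = 0.132118; compare to alpha = 0.1. fail to reject H0.

U_X = 14.5, p = 0.132118, fail to reject H0 at alpha = 0.1.


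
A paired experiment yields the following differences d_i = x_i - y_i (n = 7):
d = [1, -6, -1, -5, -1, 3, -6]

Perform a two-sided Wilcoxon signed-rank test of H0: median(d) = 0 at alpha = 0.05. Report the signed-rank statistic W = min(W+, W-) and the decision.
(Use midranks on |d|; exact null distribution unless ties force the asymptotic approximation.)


Step 1: Drop any zero differences (none here) and take |d_i|.
|d| = [1, 6, 1, 5, 1, 3, 6]
Step 2: Midrank |d_i| (ties get averaged ranks).
ranks: |1|->2, |6|->6.5, |1|->2, |5|->5, |1|->2, |3|->4, |6|->6.5
Step 3: Attach original signs; sum ranks with positive sign and with negative sign.
W+ = 2 + 4 = 6
W- = 6.5 + 2 + 5 + 2 + 6.5 = 22
(Check: W+ + W- = 28 should equal n(n+1)/2 = 28.)
Step 4: Test statistic W = min(W+, W-) = 6.
Step 5: Ties in |d|, so use the tie-corrected normal approximation.
        E[W] = n(n+1)/4 = 7*8/4 = 14.
        Tie groups: |d|=1 (t=3), |d|=6 (t=2); sum(t^3 - t) = 30.
        Var[W] = n(n+1)(2n+1)/24 - sum(t^3-t)/48 = 840/24 - 30/48 = 34.375.
        z = (W - E[W]) / sqrt(Var[W]) = (6 - 14) / 5.8630 = -1.3645.
        Two-sided p = 2*Phi(z) = 0.172415.
Step 6: alpha = 0.05. fail to reject H0.

W+ = 6, W- = 22, W = min = 6, p = 0.172415, fail to reject H0.


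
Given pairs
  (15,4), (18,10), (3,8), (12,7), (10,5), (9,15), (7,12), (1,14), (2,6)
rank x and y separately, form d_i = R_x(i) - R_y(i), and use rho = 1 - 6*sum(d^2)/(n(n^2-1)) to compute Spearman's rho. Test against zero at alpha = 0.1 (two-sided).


Step 1: Rank x and y separately (midranks; no ties here).
rank(x): 15->8, 18->9, 3->3, 12->7, 10->6, 9->5, 7->4, 1->1, 2->2
rank(y): 4->1, 10->6, 8->5, 7->4, 5->2, 15->9, 12->7, 14->8, 6->3
Step 2: d_i = R_x(i) - R_y(i); compute d_i^2.
  (8-1)^2=49, (9-6)^2=9, (3-5)^2=4, (7-4)^2=9, (6-2)^2=16, (5-9)^2=16, (4-7)^2=9, (1-8)^2=49, (2-3)^2=1
sum(d^2) = 162.
Step 3: rho = 1 - 6*162 / (9*(9^2 - 1)) = 1 - 972/720 = -0.350000.
Step 4: Under H0, t = rho * sqrt((n-2)/(1-rho^2)) = -0.9885 ~ t(7).
Step 5: Two-sided p-value from the t-distribution with 7 df = 0.355820.
Step 6: alpha = 0.1. fail to reject H0.

rho = -0.3500, p = 0.355820, fail to reject H0 at alpha = 0.1.


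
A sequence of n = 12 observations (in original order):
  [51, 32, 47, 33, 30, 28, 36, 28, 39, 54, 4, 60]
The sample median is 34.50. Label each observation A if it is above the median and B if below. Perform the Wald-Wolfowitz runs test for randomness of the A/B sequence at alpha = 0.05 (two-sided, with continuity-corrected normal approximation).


Step 1: Compute median = 34.50; label A = above, B = below.
Labels in order: ABABBBABAABA  (n_A = 6, n_B = 6)
Step 2: Count runs R = 9.
Step 3: Under H0 (random ordering), E[R] = 2*n_A*n_B/(n_A+n_B) + 1 = 2*6*6/12 + 1 = 7.0000.
        Var[R] = 2*n_A*n_B*(2*n_A*n_B - n_A - n_B) / ((n_A+n_B)^2 * (n_A+n_B-1)) = 4320/1584 = 2.7273.
        SD[R] = 1.6514.
Step 4: Continuity-corrected z = (R - 0.5 - E[R]) / SD[R] = (9 - 0.5 - 7.0000) / 1.6514 = 0.9083.
Step 5: Two-sided p-value via normal approximation = 2*(1 - Phi(|z|)) = 0.363722.
Step 6: alpha = 0.05. fail to reject H0.

R = 9, z = 0.9083, p = 0.363722, fail to reject H0.


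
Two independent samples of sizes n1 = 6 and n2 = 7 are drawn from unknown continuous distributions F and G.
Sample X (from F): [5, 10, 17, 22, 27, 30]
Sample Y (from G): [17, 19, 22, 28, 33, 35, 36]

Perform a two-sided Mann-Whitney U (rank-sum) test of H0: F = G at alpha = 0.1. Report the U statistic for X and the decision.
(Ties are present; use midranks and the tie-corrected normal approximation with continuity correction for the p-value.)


Step 1: Combine and sort all 13 observations; assign midranks.
sorted (value, group): (5,X), (10,X), (17,X), (17,Y), (19,Y), (22,X), (22,Y), (27,X), (28,Y), (30,X), (33,Y), (35,Y), (36,Y)
ranks: 5->1, 10->2, 17->3.5, 17->3.5, 19->5, 22->6.5, 22->6.5, 27->8, 28->9, 30->10, 33->11, 35->12, 36->13
Step 2: Rank sum for X: R1 = 1 + 2 + 3.5 + 6.5 + 8 + 10 = 31.
Step 3: U_X = R1 - n1(n1+1)/2 = 31 - 6*7/2 = 31 - 21 = 10.
       U_Y = n1*n2 - U_X = 42 - 10 = 32.
Step 4: Ties are present, so use the tie-corrected normal approximation (with continuity correction) for the p-value.
Step 5: p-value = 0.132546; compare to alpha = 0.1. fail to reject H0.

U_X = 10, p = 0.132546, fail to reject H0 at alpha = 0.1.


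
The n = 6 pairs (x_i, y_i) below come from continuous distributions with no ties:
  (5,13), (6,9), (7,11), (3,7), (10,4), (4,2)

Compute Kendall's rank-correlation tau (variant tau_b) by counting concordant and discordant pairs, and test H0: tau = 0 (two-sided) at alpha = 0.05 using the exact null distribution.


Step 1: Enumerate the 15 unordered pairs (i,j) with i<j and classify each by sign(x_j-x_i) * sign(y_j-y_i).
  (1,2):dx=+1,dy=-4->D; (1,3):dx=+2,dy=-2->D; (1,4):dx=-2,dy=-6->C; (1,5):dx=+5,dy=-9->D
  (1,6):dx=-1,dy=-11->C; (2,3):dx=+1,dy=+2->C; (2,4):dx=-3,dy=-2->C; (2,5):dx=+4,dy=-5->D
  (2,6):dx=-2,dy=-7->C; (3,4):dx=-4,dy=-4->C; (3,5):dx=+3,dy=-7->D; (3,6):dx=-3,dy=-9->C
  (4,5):dx=+7,dy=-3->D; (4,6):dx=+1,dy=-5->D; (5,6):dx=-6,dy=-2->C
Step 2: C = 8, D = 7, total pairs = 15.
Step 3: tau = (C - D)/(n(n-1)/2) = (8 - 7)/15 = 0.066667.
Step 4: Exact two-sided p-value (enumerate n! = 720 permutations of y under H0): p = 1.000000.
Step 5: alpha = 0.05. fail to reject H0.

tau_b = 0.0667 (C=8, D=7), p = 1.000000, fail to reject H0.


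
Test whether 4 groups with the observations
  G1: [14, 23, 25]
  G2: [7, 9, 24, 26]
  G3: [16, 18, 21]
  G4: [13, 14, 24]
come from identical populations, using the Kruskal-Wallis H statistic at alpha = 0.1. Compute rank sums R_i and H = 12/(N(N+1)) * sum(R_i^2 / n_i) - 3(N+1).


Step 1: Combine all N = 13 observations and assign midranks.
sorted (value, group, rank): (7,G2,1), (9,G2,2), (13,G4,3), (14,G1,4.5), (14,G4,4.5), (16,G3,6), (18,G3,7), (21,G3,8), (23,G1,9), (24,G2,10.5), (24,G4,10.5), (25,G1,12), (26,G2,13)
Step 2: Sum ranks within each group.
R_1 = 25.5 (n_1 = 3)
R_2 = 26.5 (n_2 = 4)
R_3 = 21 (n_3 = 3)
R_4 = 18 (n_4 = 3)
Step 3: H = 12/(N(N+1)) * sum(R_i^2/n_i) - 3(N+1)
     = 12/(13*14) * (25.5^2/3 + 26.5^2/4 + 21^2/3 + 18^2/3) - 3*14
     = 0.065934 * 647.312 - 42
     = 0.679945.
Step 4: Ties present; correction factor C = 1 - 12/(13^3 - 13) = 0.994505. Corrected H = 0.679945 / 0.994505 = 0.683702.
Step 5: Under H0, H ~ chi^2(3); p-value = 0.877031.
Step 6: alpha = 0.1. fail to reject H0.

H = 0.6837, df = 3, p = 0.877031, fail to reject H0.


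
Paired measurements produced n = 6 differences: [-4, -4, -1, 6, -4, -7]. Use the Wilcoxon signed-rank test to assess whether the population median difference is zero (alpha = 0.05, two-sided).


Step 1: Drop any zero differences (none here) and take |d_i|.
|d| = [4, 4, 1, 6, 4, 7]
Step 2: Midrank |d_i| (ties get averaged ranks).
ranks: |4|->3, |4|->3, |1|->1, |6|->5, |4|->3, |7|->6
Step 3: Attach original signs; sum ranks with positive sign and with negative sign.
W+ = 5 = 5
W- = 3 + 3 + 1 + 3 + 6 = 16
(Check: W+ + W- = 21 should equal n(n+1)/2 = 21.)
Step 4: Test statistic W = min(W+, W-) = 5.
Step 5: Ties in |d|, so use the tie-corrected normal approximation.
        E[W] = n(n+1)/4 = 6*7/4 = 10.5.
        Tie groups: |d|=4 (t=3); sum(t^3 - t) = 24.
        Var[W] = n(n+1)(2n+1)/24 - sum(t^3-t)/48 = 546/24 - 24/48 = 22.25.
        z = (W - E[W]) / sqrt(Var[W]) = (5 - 10.5) / 4.7170 = -1.1660.
        Two-sided p = 2*Phi(z) = 0.243615.
Step 6: alpha = 0.05. fail to reject H0.

W+ = 5, W- = 16, W = min = 5, p = 0.243615, fail to reject H0.


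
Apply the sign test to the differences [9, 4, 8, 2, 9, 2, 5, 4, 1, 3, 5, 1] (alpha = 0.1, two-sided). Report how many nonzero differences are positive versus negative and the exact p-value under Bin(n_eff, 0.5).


Step 1: Discard zero differences. Original n = 12; n_eff = number of nonzero differences = 12.
Nonzero differences (with sign): +9, +4, +8, +2, +9, +2, +5, +4, +1, +3, +5, +1
Step 2: Count signs: positive = 12, negative = 0.
Step 3: Under H0: P(positive) = 0.5, so the number of positives S ~ Bin(12, 0.5).
Step 4: Two-sided exact p-value = sum of Bin(12,0.5) probabilities at or below the observed probability = 0.000488.
Step 5: alpha = 0.1. reject H0.

n_eff = 12, pos = 12, neg = 0, p = 0.000488, reject H0.


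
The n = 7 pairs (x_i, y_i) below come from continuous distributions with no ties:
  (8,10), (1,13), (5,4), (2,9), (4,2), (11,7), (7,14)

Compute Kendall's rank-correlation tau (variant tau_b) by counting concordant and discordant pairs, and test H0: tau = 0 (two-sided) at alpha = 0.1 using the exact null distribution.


Step 1: Enumerate the 21 unordered pairs (i,j) with i<j and classify each by sign(x_j-x_i) * sign(y_j-y_i).
  (1,2):dx=-7,dy=+3->D; (1,3):dx=-3,dy=-6->C; (1,4):dx=-6,dy=-1->C; (1,5):dx=-4,dy=-8->C
  (1,6):dx=+3,dy=-3->D; (1,7):dx=-1,dy=+4->D; (2,3):dx=+4,dy=-9->D; (2,4):dx=+1,dy=-4->D
  (2,5):dx=+3,dy=-11->D; (2,6):dx=+10,dy=-6->D; (2,7):dx=+6,dy=+1->C; (3,4):dx=-3,dy=+5->D
  (3,5):dx=-1,dy=-2->C; (3,6):dx=+6,dy=+3->C; (3,7):dx=+2,dy=+10->C; (4,5):dx=+2,dy=-7->D
  (4,6):dx=+9,dy=-2->D; (4,7):dx=+5,dy=+5->C; (5,6):dx=+7,dy=+5->C; (5,7):dx=+3,dy=+12->C
  (6,7):dx=-4,dy=+7->D
Step 2: C = 10, D = 11, total pairs = 21.
Step 3: tau = (C - D)/(n(n-1)/2) = (10 - 11)/21 = -0.047619.
Step 4: Exact two-sided p-value (enumerate n! = 5040 permutations of y under H0): p = 1.000000.
Step 5: alpha = 0.1. fail to reject H0.

tau_b = -0.0476 (C=10, D=11), p = 1.000000, fail to reject H0.


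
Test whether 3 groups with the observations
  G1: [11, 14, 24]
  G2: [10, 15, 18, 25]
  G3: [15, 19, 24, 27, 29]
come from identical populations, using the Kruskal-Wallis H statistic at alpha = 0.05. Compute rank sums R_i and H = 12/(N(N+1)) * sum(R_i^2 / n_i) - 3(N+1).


Step 1: Combine all N = 12 observations and assign midranks.
sorted (value, group, rank): (10,G2,1), (11,G1,2), (14,G1,3), (15,G2,4.5), (15,G3,4.5), (18,G2,6), (19,G3,7), (24,G1,8.5), (24,G3,8.5), (25,G2,10), (27,G3,11), (29,G3,12)
Step 2: Sum ranks within each group.
R_1 = 13.5 (n_1 = 3)
R_2 = 21.5 (n_2 = 4)
R_3 = 43 (n_3 = 5)
Step 3: H = 12/(N(N+1)) * sum(R_i^2/n_i) - 3(N+1)
     = 12/(12*13) * (13.5^2/3 + 21.5^2/4 + 43^2/5) - 3*13
     = 0.076923 * 546.112 - 39
     = 3.008654.
Step 4: Ties present; correction factor C = 1 - 12/(12^3 - 12) = 0.993007. Corrected H = 3.008654 / 0.993007 = 3.029842.
Step 5: Under H0, H ~ chi^2(2); p-value = 0.219826.
Step 6: alpha = 0.05. fail to reject H0.

H = 3.0298, df = 2, p = 0.219826, fail to reject H0.


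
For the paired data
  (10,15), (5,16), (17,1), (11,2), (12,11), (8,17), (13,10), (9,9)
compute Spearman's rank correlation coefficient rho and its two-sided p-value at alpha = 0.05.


Step 1: Rank x and y separately (midranks; no ties here).
rank(x): 10->4, 5->1, 17->8, 11->5, 12->6, 8->2, 13->7, 9->3
rank(y): 15->6, 16->7, 1->1, 2->2, 11->5, 17->8, 10->4, 9->3
Step 2: d_i = R_x(i) - R_y(i); compute d_i^2.
  (4-6)^2=4, (1-7)^2=36, (8-1)^2=49, (5-2)^2=9, (6-5)^2=1, (2-8)^2=36, (7-4)^2=9, (3-3)^2=0
sum(d^2) = 144.
Step 3: rho = 1 - 6*144 / (8*(8^2 - 1)) = 1 - 864/504 = -0.714286.
Step 4: Under H0, t = rho * sqrt((n-2)/(1-rho^2)) = -2.5000 ~ t(6).
Step 5: Two-sided p-value from the t-distribution with 6 df = 0.046528.
Step 6: alpha = 0.05. reject H0.

rho = -0.7143, p = 0.046528, reject H0 at alpha = 0.05.


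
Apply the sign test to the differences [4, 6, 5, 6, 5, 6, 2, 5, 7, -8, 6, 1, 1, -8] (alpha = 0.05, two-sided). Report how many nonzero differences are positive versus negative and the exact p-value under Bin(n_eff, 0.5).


Step 1: Discard zero differences. Original n = 14; n_eff = number of nonzero differences = 14.
Nonzero differences (with sign): +4, +6, +5, +6, +5, +6, +2, +5, +7, -8, +6, +1, +1, -8
Step 2: Count signs: positive = 12, negative = 2.
Step 3: Under H0: P(positive) = 0.5, so the number of positives S ~ Bin(14, 0.5).
Step 4: Two-sided exact p-value = sum of Bin(14,0.5) probabilities at or below the observed probability = 0.012939.
Step 5: alpha = 0.05. reject H0.

n_eff = 14, pos = 12, neg = 2, p = 0.012939, reject H0.


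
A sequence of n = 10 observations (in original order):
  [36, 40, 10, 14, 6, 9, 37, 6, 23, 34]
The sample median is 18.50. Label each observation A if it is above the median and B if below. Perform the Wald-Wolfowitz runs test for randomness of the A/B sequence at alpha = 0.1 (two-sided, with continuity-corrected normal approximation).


Step 1: Compute median = 18.50; label A = above, B = below.
Labels in order: AABBBBABAA  (n_A = 5, n_B = 5)
Step 2: Count runs R = 5.
Step 3: Under H0 (random ordering), E[R] = 2*n_A*n_B/(n_A+n_B) + 1 = 2*5*5/10 + 1 = 6.0000.
        Var[R] = 2*n_A*n_B*(2*n_A*n_B - n_A - n_B) / ((n_A+n_B)^2 * (n_A+n_B-1)) = 2000/900 = 2.2222.
        SD[R] = 1.4907.
Step 4: Continuity-corrected z = (R + 0.5 - E[R]) / SD[R] = (5 + 0.5 - 6.0000) / 1.4907 = -0.3354.
Step 5: Two-sided p-value via normal approximation = 2*(1 - Phi(|z|)) = 0.737316.
Step 6: alpha = 0.1. fail to reject H0.

R = 5, z = -0.3354, p = 0.737316, fail to reject H0.


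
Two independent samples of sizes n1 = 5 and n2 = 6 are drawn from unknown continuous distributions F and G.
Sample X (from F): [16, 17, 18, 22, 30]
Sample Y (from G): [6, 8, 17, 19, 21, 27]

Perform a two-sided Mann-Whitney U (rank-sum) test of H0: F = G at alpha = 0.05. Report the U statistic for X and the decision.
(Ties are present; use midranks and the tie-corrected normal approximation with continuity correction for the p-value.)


Step 1: Combine and sort all 11 observations; assign midranks.
sorted (value, group): (6,Y), (8,Y), (16,X), (17,X), (17,Y), (18,X), (19,Y), (21,Y), (22,X), (27,Y), (30,X)
ranks: 6->1, 8->2, 16->3, 17->4.5, 17->4.5, 18->6, 19->7, 21->8, 22->9, 27->10, 30->11
Step 2: Rank sum for X: R1 = 3 + 4.5 + 6 + 9 + 11 = 33.5.
Step 3: U_X = R1 - n1(n1+1)/2 = 33.5 - 5*6/2 = 33.5 - 15 = 18.5.
       U_Y = n1*n2 - U_X = 30 - 18.5 = 11.5.
Step 4: Ties are present, so use the tie-corrected normal approximation (with continuity correction) for the p-value.
Step 5: p-value = 0.583025; compare to alpha = 0.05. fail to reject H0.

U_X = 18.5, p = 0.583025, fail to reject H0 at alpha = 0.05.


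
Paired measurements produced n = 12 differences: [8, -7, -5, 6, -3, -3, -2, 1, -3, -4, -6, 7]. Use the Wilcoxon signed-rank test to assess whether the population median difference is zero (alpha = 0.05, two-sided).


Step 1: Drop any zero differences (none here) and take |d_i|.
|d| = [8, 7, 5, 6, 3, 3, 2, 1, 3, 4, 6, 7]
Step 2: Midrank |d_i| (ties get averaged ranks).
ranks: |8|->12, |7|->10.5, |5|->7, |6|->8.5, |3|->4, |3|->4, |2|->2, |1|->1, |3|->4, |4|->6, |6|->8.5, |7|->10.5
Step 3: Attach original signs; sum ranks with positive sign and with negative sign.
W+ = 12 + 8.5 + 1 + 10.5 = 32
W- = 10.5 + 7 + 4 + 4 + 2 + 4 + 6 + 8.5 = 46
(Check: W+ + W- = 78 should equal n(n+1)/2 = 78.)
Step 4: Test statistic W = min(W+, W-) = 32.
Step 5: Ties in |d|, so use the tie-corrected normal approximation.
        E[W] = n(n+1)/4 = 12*13/4 = 39.
        Tie groups: |d|=3 (t=3), |d|=6 (t=2), |d|=7 (t=2); sum(t^3 - t) = 36.
        Var[W] = n(n+1)(2n+1)/24 - sum(t^3-t)/48 = 3900/24 - 36/48 = 161.75.
        z = (W - E[W]) / sqrt(Var[W]) = (32 - 39) / 12.7181 = -0.5504.
        Two-sided p = 2*Phi(z) = 0.582047.
Step 6: alpha = 0.05. fail to reject H0.

W+ = 32, W- = 46, W = min = 32, p = 0.582047, fail to reject H0.


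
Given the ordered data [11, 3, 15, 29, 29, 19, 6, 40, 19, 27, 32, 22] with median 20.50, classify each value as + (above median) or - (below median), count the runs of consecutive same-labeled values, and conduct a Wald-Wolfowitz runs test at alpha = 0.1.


Step 1: Compute median = 20.50; label A = above, B = below.
Labels in order: BBBAABBABAAA  (n_A = 6, n_B = 6)
Step 2: Count runs R = 6.
Step 3: Under H0 (random ordering), E[R] = 2*n_A*n_B/(n_A+n_B) + 1 = 2*6*6/12 + 1 = 7.0000.
        Var[R] = 2*n_A*n_B*(2*n_A*n_B - n_A - n_B) / ((n_A+n_B)^2 * (n_A+n_B-1)) = 4320/1584 = 2.7273.
        SD[R] = 1.6514.
Step 4: Continuity-corrected z = (R + 0.5 - E[R]) / SD[R] = (6 + 0.5 - 7.0000) / 1.6514 = -0.3028.
Step 5: Two-sided p-value via normal approximation = 2*(1 - Phi(|z|)) = 0.762069.
Step 6: alpha = 0.1. fail to reject H0.

R = 6, z = -0.3028, p = 0.762069, fail to reject H0.


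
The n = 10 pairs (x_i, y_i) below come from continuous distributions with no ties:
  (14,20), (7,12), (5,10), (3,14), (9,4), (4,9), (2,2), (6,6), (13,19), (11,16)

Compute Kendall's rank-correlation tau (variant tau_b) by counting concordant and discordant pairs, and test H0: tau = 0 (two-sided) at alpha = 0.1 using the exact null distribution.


Step 1: Enumerate the 45 unordered pairs (i,j) with i<j and classify each by sign(x_j-x_i) * sign(y_j-y_i).
  (1,2):dx=-7,dy=-8->C; (1,3):dx=-9,dy=-10->C; (1,4):dx=-11,dy=-6->C; (1,5):dx=-5,dy=-16->C
  (1,6):dx=-10,dy=-11->C; (1,7):dx=-12,dy=-18->C; (1,8):dx=-8,dy=-14->C; (1,9):dx=-1,dy=-1->C
  (1,10):dx=-3,dy=-4->C; (2,3):dx=-2,dy=-2->C; (2,4):dx=-4,dy=+2->D; (2,5):dx=+2,dy=-8->D
  (2,6):dx=-3,dy=-3->C; (2,7):dx=-5,dy=-10->C; (2,8):dx=-1,dy=-6->C; (2,9):dx=+6,dy=+7->C
  (2,10):dx=+4,dy=+4->C; (3,4):dx=-2,dy=+4->D; (3,5):dx=+4,dy=-6->D; (3,6):dx=-1,dy=-1->C
  (3,7):dx=-3,dy=-8->C; (3,8):dx=+1,dy=-4->D; (3,9):dx=+8,dy=+9->C; (3,10):dx=+6,dy=+6->C
  (4,5):dx=+6,dy=-10->D; (4,6):dx=+1,dy=-5->D; (4,7):dx=-1,dy=-12->C; (4,8):dx=+3,dy=-8->D
  (4,9):dx=+10,dy=+5->C; (4,10):dx=+8,dy=+2->C; (5,6):dx=-5,dy=+5->D; (5,7):dx=-7,dy=-2->C
  (5,8):dx=-3,dy=+2->D; (5,9):dx=+4,dy=+15->C; (5,10):dx=+2,dy=+12->C; (6,7):dx=-2,dy=-7->C
  (6,8):dx=+2,dy=-3->D; (6,9):dx=+9,dy=+10->C; (6,10):dx=+7,dy=+7->C; (7,8):dx=+4,dy=+4->C
  (7,9):dx=+11,dy=+17->C; (7,10):dx=+9,dy=+14->C; (8,9):dx=+7,dy=+13->C; (8,10):dx=+5,dy=+10->C
  (9,10):dx=-2,dy=-3->C
Step 2: C = 34, D = 11, total pairs = 45.
Step 3: tau = (C - D)/(n(n-1)/2) = (34 - 11)/45 = 0.511111.
Step 4: Exact two-sided p-value (enumerate n! = 3628800 permutations of y under H0): p = 0.046623.
Step 5: alpha = 0.1. reject H0.

tau_b = 0.5111 (C=34, D=11), p = 0.046623, reject H0.


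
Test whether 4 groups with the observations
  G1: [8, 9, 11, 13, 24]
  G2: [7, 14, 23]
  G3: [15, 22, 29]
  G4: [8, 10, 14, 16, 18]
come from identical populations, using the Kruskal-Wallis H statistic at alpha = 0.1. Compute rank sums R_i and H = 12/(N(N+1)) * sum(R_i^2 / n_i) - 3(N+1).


Step 1: Combine all N = 16 observations and assign midranks.
sorted (value, group, rank): (7,G2,1), (8,G1,2.5), (8,G4,2.5), (9,G1,4), (10,G4,5), (11,G1,6), (13,G1,7), (14,G2,8.5), (14,G4,8.5), (15,G3,10), (16,G4,11), (18,G4,12), (22,G3,13), (23,G2,14), (24,G1,15), (29,G3,16)
Step 2: Sum ranks within each group.
R_1 = 34.5 (n_1 = 5)
R_2 = 23.5 (n_2 = 3)
R_3 = 39 (n_3 = 3)
R_4 = 39 (n_4 = 5)
Step 3: H = 12/(N(N+1)) * sum(R_i^2/n_i) - 3(N+1)
     = 12/(16*17) * (34.5^2/5 + 23.5^2/3 + 39^2/3 + 39^2/5) - 3*17
     = 0.044118 * 1233.33 - 51
     = 3.411765.
Step 4: Ties present; correction factor C = 1 - 12/(16^3 - 16) = 0.997059. Corrected H = 3.411765 / 0.997059 = 3.421829.
Step 5: Under H0, H ~ chi^2(3); p-value = 0.331043.
Step 6: alpha = 0.1. fail to reject H0.

H = 3.4218, df = 3, p = 0.331043, fail to reject H0.


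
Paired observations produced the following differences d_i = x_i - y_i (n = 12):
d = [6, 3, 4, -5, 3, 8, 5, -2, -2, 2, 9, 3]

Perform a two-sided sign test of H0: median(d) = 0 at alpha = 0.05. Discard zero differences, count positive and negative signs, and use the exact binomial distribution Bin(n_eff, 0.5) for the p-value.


Step 1: Discard zero differences. Original n = 12; n_eff = number of nonzero differences = 12.
Nonzero differences (with sign): +6, +3, +4, -5, +3, +8, +5, -2, -2, +2, +9, +3
Step 2: Count signs: positive = 9, negative = 3.
Step 3: Under H0: P(positive) = 0.5, so the number of positives S ~ Bin(12, 0.5).
Step 4: Two-sided exact p-value = sum of Bin(12,0.5) probabilities at or below the observed probability = 0.145996.
Step 5: alpha = 0.05. fail to reject H0.

n_eff = 12, pos = 9, neg = 3, p = 0.145996, fail to reject H0.


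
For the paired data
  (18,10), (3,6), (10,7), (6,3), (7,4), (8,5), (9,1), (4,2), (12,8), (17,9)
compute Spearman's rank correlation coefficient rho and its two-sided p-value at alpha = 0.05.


Step 1: Rank x and y separately (midranks; no ties here).
rank(x): 18->10, 3->1, 10->7, 6->3, 7->4, 8->5, 9->6, 4->2, 12->8, 17->9
rank(y): 10->10, 6->6, 7->7, 3->3, 4->4, 5->5, 1->1, 2->2, 8->8, 9->9
Step 2: d_i = R_x(i) - R_y(i); compute d_i^2.
  (10-10)^2=0, (1-6)^2=25, (7-7)^2=0, (3-3)^2=0, (4-4)^2=0, (5-5)^2=0, (6-1)^2=25, (2-2)^2=0, (8-8)^2=0, (9-9)^2=0
sum(d^2) = 50.
Step 3: rho = 1 - 6*50 / (10*(10^2 - 1)) = 1 - 300/990 = 0.696970.
Step 4: Under H0, t = rho * sqrt((n-2)/(1-rho^2)) = 2.7490 ~ t(8).
Step 5: Two-sided p-value from the t-distribution with 8 df = 0.025097.
Step 6: alpha = 0.05. reject H0.

rho = 0.6970, p = 0.025097, reject H0 at alpha = 0.05.


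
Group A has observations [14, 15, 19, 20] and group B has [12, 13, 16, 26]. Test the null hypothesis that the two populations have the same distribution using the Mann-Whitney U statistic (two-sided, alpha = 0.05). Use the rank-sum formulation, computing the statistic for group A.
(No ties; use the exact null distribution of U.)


Step 1: Combine and sort all 8 observations; assign midranks.
sorted (value, group): (12,Y), (13,Y), (14,X), (15,X), (16,Y), (19,X), (20,X), (26,Y)
ranks: 12->1, 13->2, 14->3, 15->4, 16->5, 19->6, 20->7, 26->8
Step 2: Rank sum for X: R1 = 3 + 4 + 6 + 7 = 20.
Step 3: U_X = R1 - n1(n1+1)/2 = 20 - 4*5/2 = 20 - 10 = 10.
       U_Y = n1*n2 - U_X = 16 - 10 = 6.
Step 4: No ties, so the exact null distribution of U (based on enumerating the C(8,4) = 70 equally likely rank assignments) gives the two-sided p-value.
Step 5: p-value = 0.685714; compare to alpha = 0.05. fail to reject H0.

U_X = 10, p = 0.685714, fail to reject H0 at alpha = 0.05.


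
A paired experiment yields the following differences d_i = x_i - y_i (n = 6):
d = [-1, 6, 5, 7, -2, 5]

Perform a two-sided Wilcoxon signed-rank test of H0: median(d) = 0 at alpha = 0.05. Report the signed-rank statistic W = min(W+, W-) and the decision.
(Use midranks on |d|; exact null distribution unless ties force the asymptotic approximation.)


Step 1: Drop any zero differences (none here) and take |d_i|.
|d| = [1, 6, 5, 7, 2, 5]
Step 2: Midrank |d_i| (ties get averaged ranks).
ranks: |1|->1, |6|->5, |5|->3.5, |7|->6, |2|->2, |5|->3.5
Step 3: Attach original signs; sum ranks with positive sign and with negative sign.
W+ = 5 + 3.5 + 6 + 3.5 = 18
W- = 1 + 2 = 3
(Check: W+ + W- = 21 should equal n(n+1)/2 = 21.)
Step 4: Test statistic W = min(W+, W-) = 3.
Step 5: Ties in |d|, so use the tie-corrected normal approximation.
        E[W] = n(n+1)/4 = 6*7/4 = 10.5.
        Tie groups: |d|=5 (t=2); sum(t^3 - t) = 6.
        Var[W] = n(n+1)(2n+1)/24 - sum(t^3-t)/48 = 546/24 - 6/48 = 22.625.
        z = (W - E[W]) / sqrt(Var[W]) = (3 - 10.5) / 4.7566 = -1.5768.
        Two-sided p = 2*Phi(z) = 0.114850.
Step 6: alpha = 0.05. fail to reject H0.

W+ = 18, W- = 3, W = min = 3, p = 0.114850, fail to reject H0.


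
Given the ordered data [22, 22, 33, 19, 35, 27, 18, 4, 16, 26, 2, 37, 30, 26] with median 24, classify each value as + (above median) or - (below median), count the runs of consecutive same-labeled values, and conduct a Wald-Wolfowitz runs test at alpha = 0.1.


Step 1: Compute median = 24; label A = above, B = below.
Labels in order: BBABAABBBABAAA  (n_A = 7, n_B = 7)
Step 2: Count runs R = 8.
Step 3: Under H0 (random ordering), E[R] = 2*n_A*n_B/(n_A+n_B) + 1 = 2*7*7/14 + 1 = 8.0000.
        Var[R] = 2*n_A*n_B*(2*n_A*n_B - n_A - n_B) / ((n_A+n_B)^2 * (n_A+n_B-1)) = 8232/2548 = 3.2308.
        SD[R] = 1.7974.
Step 4: R = E[R], so z = 0 with no continuity correction.
Step 5: Two-sided p-value via normal approximation = 2*(1 - Phi(|z|)) = 1.000000.
Step 6: alpha = 0.1. fail to reject H0.

R = 8, z = 0.0000, p = 1.000000, fail to reject H0.


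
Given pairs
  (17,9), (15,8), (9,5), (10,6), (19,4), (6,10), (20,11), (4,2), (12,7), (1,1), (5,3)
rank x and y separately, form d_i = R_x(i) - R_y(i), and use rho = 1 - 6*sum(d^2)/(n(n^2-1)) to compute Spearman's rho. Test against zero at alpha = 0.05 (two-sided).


Step 1: Rank x and y separately (midranks; no ties here).
rank(x): 17->9, 15->8, 9->5, 10->6, 19->10, 6->4, 20->11, 4->2, 12->7, 1->1, 5->3
rank(y): 9->9, 8->8, 5->5, 6->6, 4->4, 10->10, 11->11, 2->2, 7->7, 1->1, 3->3
Step 2: d_i = R_x(i) - R_y(i); compute d_i^2.
  (9-9)^2=0, (8-8)^2=0, (5-5)^2=0, (6-6)^2=0, (10-4)^2=36, (4-10)^2=36, (11-11)^2=0, (2-2)^2=0, (7-7)^2=0, (1-1)^2=0, (3-3)^2=0
sum(d^2) = 72.
Step 3: rho = 1 - 6*72 / (11*(11^2 - 1)) = 1 - 432/1320 = 0.672727.
Step 4: Under H0, t = rho * sqrt((n-2)/(1-rho^2)) = 2.7277 ~ t(9).
Step 5: Two-sided p-value from the t-distribution with 9 df = 0.023313.
Step 6: alpha = 0.05. reject H0.

rho = 0.6727, p = 0.023313, reject H0 at alpha = 0.05.


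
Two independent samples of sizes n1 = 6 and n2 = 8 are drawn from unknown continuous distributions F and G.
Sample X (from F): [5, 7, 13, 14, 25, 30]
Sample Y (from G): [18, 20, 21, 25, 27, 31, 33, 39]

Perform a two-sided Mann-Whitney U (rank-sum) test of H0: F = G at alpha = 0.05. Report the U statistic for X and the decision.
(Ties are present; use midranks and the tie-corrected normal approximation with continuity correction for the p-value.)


Step 1: Combine and sort all 14 observations; assign midranks.
sorted (value, group): (5,X), (7,X), (13,X), (14,X), (18,Y), (20,Y), (21,Y), (25,X), (25,Y), (27,Y), (30,X), (31,Y), (33,Y), (39,Y)
ranks: 5->1, 7->2, 13->3, 14->4, 18->5, 20->6, 21->7, 25->8.5, 25->8.5, 27->10, 30->11, 31->12, 33->13, 39->14
Step 2: Rank sum for X: R1 = 1 + 2 + 3 + 4 + 8.5 + 11 = 29.5.
Step 3: U_X = R1 - n1(n1+1)/2 = 29.5 - 6*7/2 = 29.5 - 21 = 8.5.
       U_Y = n1*n2 - U_X = 48 - 8.5 = 39.5.
Step 4: Ties are present, so use the tie-corrected normal approximation (with continuity correction) for the p-value.
Step 5: p-value = 0.052547; compare to alpha = 0.05. fail to reject H0.

U_X = 8.5, p = 0.052547, fail to reject H0 at alpha = 0.05.
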